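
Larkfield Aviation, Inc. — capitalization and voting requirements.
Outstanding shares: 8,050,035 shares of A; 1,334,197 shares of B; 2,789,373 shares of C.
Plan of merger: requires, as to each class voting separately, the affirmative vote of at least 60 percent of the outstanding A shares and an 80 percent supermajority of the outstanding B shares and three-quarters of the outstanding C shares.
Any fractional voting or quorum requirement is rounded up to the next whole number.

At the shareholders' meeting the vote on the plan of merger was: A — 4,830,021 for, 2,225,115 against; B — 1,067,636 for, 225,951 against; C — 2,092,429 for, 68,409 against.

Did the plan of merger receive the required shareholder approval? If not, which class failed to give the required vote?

A: 3/5 of 8050035 = 4830021; 4,830,021 required, 4,830,021 in favor — approved.
B: 4/5 of 1334197 = 1067357.60, rounded up to 1067358; 1,067,358 required, 1,067,636 in favor — approved.
C: 3/4 of 2789373 = 2092029.75, rounded up to 2092030; 2,092,030 required, 2,092,429 in favor — approved.

Approved — every class gave the required vote.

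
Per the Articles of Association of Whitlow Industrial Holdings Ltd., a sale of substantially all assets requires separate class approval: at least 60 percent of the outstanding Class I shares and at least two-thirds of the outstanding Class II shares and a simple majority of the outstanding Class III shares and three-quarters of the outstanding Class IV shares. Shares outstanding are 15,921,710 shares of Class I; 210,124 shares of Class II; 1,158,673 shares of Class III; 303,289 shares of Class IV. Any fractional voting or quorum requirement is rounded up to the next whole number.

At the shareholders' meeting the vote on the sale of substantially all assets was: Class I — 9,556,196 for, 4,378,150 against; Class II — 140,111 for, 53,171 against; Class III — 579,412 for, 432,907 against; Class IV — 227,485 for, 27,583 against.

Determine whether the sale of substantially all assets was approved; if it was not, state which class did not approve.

Class I: 3/5 of 15921710 = 9553026; 9,553,026 required, 9,556,196 in favor — approved.
Class II: 2/3 of 210124 = 140082.67, rounded up to 140083; 140,083 required, 140,111 in favor — approved.
Class III: a majority of 1158673 is 579337; 579,337 required, 579,412 in favor — approved.
Class IV: 3/4 of 303289 = 227466.75, rounded up to 227467; 227,467 required, 227,485 in favor — approved.

Approved — every class gave the required vote.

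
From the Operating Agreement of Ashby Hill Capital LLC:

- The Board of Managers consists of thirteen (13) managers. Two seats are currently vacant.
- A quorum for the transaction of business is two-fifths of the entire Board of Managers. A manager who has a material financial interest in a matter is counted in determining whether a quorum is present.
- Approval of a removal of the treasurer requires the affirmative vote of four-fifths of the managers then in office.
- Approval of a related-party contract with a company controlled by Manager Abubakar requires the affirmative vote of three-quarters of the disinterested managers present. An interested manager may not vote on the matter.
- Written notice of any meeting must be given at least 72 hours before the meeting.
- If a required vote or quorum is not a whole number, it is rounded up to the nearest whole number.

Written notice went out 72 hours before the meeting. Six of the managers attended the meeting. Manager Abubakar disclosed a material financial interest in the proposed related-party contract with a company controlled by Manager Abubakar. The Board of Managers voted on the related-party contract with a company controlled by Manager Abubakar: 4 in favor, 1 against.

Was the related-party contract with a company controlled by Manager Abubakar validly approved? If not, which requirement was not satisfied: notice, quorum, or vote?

Valid — all requirements satisfied.

Notice: 72 hours given; 72 required (72 ≥ 72). Satisfied.
Quorum: 6 present (interested managers count toward quorum); quorum is 6. Satisfied.
Vote: the related-party contract with a company controlled by Manager Abubakar requires three-fourths of the disinterested managers present (6 − 1 = 5). 3/4 of 5 = 3.75, rounded up to 4, so 4 affirmative votes are needed; 4 voted in favor. Satisfied.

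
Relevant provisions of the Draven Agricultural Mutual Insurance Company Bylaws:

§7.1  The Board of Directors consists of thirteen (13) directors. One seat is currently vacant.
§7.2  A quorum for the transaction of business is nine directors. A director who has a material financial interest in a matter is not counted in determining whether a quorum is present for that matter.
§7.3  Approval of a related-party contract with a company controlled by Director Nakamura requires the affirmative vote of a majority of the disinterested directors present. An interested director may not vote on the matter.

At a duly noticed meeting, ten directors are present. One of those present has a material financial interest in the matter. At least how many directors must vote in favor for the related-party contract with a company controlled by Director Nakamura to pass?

5

The related-party contract with a company controlled by Director Nakamura requires a majority of the disinterested directors present (10 − 1 = 9).
A majority of 9 is 5.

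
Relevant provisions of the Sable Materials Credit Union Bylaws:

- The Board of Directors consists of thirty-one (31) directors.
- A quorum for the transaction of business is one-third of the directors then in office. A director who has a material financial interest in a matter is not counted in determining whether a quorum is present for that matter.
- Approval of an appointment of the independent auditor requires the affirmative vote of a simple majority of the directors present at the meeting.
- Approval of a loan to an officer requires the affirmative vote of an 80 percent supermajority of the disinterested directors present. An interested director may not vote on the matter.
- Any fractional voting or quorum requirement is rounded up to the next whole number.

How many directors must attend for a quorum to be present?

11

1/3 of 31 = 10.33, rounded up to 11.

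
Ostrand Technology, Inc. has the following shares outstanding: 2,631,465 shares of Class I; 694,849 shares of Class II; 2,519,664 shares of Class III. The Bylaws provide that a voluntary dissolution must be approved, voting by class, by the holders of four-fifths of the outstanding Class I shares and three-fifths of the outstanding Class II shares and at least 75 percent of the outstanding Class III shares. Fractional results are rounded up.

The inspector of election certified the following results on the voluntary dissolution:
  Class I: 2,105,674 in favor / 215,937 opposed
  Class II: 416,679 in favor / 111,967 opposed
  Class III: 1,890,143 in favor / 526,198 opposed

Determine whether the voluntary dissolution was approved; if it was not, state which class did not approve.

Class I: 4/5 of 2631465 = 2105172; 2,105,172 required, 2,105,674 in favor — approved.
Class II: 3/5 of 694849 = 416909.40, rounded up to 416910; 416,910 required, 416,679 in favor — not approved.
Class III: 3/4 of 2519664 = 1889748; 1,889,748 required, 1,890,143 in favor — approved.

Not approved — the Class II shares did not give the required vote.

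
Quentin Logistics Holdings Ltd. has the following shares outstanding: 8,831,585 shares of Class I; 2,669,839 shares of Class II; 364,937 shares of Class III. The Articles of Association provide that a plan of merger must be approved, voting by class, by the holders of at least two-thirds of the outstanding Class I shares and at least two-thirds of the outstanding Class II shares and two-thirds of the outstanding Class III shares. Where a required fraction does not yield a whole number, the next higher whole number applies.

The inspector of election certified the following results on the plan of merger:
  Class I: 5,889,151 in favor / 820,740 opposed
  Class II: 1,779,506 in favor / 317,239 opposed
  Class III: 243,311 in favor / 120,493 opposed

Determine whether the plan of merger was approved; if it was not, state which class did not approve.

Not approved — the Class II shares did not give the required vote.

Class I: 2/3 of 8831585 = 5887723.33, rounded up to 5887724; 5,887,724 required, 5,889,151 in favor — approved.
Class II: 2/3 of 2669839 = 1779892.67, rounded up to 1779893; 1,779,893 required, 1,779,506 in favor — not approved.
Class III: 2/3 of 364937 = 243291.33, rounded up to 243292; 243,292 required, 243,311 in favor — approved.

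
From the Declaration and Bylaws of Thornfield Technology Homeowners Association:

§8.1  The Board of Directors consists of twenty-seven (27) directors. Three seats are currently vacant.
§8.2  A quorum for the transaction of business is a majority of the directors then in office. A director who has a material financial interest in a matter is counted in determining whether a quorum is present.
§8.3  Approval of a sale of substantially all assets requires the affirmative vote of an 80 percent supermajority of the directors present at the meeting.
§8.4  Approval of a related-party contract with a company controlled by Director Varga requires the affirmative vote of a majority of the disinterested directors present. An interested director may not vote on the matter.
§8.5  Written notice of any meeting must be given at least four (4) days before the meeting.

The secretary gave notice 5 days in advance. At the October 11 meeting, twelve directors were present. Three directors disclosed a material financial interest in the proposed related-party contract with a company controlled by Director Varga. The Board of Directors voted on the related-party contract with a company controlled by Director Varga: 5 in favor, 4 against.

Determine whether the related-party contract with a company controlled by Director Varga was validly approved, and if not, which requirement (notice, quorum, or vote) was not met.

Notice: 5 days given; 4 required (5 ≥ 4). Satisfied.
Quorum: 12 present (interested directors count toward quorum); quorum is 13. Not satisfied.
Vote: the related-party contract with a company controlled by Director Varga requires a majority of the disinterested directors present (12 − 3 = 9). A majority of 9 is 5, so 5 affirmative votes are needed; 5 voted in favor. Satisfied. (Moot — without a quorum no business can be validly transacted.)

Invalid — quorum requirement not satisfied.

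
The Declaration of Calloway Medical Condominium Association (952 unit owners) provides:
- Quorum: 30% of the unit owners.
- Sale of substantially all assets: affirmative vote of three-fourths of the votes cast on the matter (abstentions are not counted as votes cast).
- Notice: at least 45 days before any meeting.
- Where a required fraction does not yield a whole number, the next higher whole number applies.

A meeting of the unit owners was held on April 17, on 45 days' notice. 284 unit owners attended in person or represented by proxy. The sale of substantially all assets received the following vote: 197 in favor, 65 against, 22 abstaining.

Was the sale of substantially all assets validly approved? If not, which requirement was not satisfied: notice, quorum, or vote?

Invalid — quorum requirement not satisfied.

Notice: 45 days given; 45 required. Satisfied.
Quorum: 30% of 952 = 285.60, rounded up to 286; 284 present. Not satisfied.
Vote: requires three-fourths of the votes cast (284 − 22 abstaining = 262); 3/4 of 262 = 196.50, rounded up to 197, so 197 needed; 197 in favor. Satisfied.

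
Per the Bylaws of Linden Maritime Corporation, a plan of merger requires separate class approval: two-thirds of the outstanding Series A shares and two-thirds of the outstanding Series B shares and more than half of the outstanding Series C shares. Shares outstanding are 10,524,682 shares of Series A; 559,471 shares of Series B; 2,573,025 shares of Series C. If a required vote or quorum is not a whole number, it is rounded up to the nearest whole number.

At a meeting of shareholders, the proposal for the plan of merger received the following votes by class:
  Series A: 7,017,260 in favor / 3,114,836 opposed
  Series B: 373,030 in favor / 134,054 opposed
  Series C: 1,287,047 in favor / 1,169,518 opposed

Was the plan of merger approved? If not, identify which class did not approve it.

Series A: 2/3 of 10524682 = 7016454.67, rounded up to 7016455; 7,016,455 required, 7,017,260 in favor — approved.
Series B: 2/3 of 559471 = 372980.67, rounded up to 372981; 372,981 required, 373,030 in favor — approved.
Series C: a majority of 2573025 is 1286513; 1,286,513 required, 1,287,047 in favor — approved.

Approved — every class gave the required vote.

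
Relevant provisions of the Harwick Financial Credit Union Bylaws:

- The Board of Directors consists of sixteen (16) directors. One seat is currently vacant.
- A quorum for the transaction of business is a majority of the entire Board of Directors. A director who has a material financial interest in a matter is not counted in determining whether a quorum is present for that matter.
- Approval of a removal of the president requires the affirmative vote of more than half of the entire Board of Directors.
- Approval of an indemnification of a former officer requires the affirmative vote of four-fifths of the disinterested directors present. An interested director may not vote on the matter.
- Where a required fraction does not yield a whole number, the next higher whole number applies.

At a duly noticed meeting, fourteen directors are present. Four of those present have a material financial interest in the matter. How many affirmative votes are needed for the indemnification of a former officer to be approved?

8

The indemnification of a former officer requires four-fifths of the disinterested directors present (14 − 4 = 10).
4/5 of 10 = 8.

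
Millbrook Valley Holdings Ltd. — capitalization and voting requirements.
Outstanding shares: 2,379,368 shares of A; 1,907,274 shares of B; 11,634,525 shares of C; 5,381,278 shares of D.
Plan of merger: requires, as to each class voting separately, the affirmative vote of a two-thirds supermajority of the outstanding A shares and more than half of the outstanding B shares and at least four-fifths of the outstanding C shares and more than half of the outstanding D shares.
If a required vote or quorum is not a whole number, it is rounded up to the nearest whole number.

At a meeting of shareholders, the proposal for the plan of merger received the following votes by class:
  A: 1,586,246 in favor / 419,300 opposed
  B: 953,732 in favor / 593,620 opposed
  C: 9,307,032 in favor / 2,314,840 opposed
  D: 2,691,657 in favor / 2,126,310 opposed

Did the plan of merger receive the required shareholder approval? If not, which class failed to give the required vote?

Not approved — the C shares did not give the required vote.

A: 2/3 of 2379368 = 1586245.33, rounded up to 1586246; 1,586,246 required, 1,586,246 in favor — approved.
B: a majority of 1907274 is 953638; 953,638 required, 953,732 in favor — approved.
C: 4/5 of 11634525 = 9307620; 9,307,620 required, 9,307,032 in favor — not approved.
D: a majority of 5381278 is 2690640; 2,690,640 required, 2,691,657 in favor — approved.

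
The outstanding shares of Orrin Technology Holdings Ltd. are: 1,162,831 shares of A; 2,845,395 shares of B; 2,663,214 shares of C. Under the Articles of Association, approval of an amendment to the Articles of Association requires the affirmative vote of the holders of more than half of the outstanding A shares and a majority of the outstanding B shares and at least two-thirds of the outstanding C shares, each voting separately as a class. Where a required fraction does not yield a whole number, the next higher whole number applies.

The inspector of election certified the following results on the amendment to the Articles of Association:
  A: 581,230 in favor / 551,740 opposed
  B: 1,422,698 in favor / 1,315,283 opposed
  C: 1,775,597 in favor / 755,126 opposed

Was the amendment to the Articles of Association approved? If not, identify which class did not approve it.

A: a majority of 1162831 is 581416; 581,416 required, 581,230 in favor — not approved.
B: a majority of 2845395 is 1422698; 1,422,698 required, 1,422,698 in favor — approved.
C: 2/3 of 2663214 = 1775476; 1,775,476 required, 1,775,597 in favor — approved.

Not approved — the A shares did not give the required vote.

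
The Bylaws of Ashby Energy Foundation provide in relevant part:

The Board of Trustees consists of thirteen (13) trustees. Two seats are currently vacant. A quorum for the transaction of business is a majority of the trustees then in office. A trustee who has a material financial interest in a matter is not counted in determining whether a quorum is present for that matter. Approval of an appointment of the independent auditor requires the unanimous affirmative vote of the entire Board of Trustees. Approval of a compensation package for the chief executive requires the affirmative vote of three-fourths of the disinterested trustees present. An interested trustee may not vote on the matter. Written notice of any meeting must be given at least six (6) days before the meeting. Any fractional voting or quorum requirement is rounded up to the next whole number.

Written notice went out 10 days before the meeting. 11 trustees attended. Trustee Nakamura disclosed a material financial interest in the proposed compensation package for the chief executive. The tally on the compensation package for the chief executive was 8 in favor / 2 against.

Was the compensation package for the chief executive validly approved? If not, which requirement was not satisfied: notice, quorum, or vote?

Valid — all requirements satisfied.

Notice: 10 days given; 6 required (10 ≥ 6). Satisfied.
Quorum: 11 present, but the 1 interested trustee does not count, leaving 10. Quorum is 6. Satisfied.
Vote: the compensation package for the chief executive requires three-fourths of the disinterested trustees present (11 − 1 = 10). 3/4 of 10 = 7.50, rounded up to 8, so 8 affirmative votes are needed; 8 voted in favor. Satisfied.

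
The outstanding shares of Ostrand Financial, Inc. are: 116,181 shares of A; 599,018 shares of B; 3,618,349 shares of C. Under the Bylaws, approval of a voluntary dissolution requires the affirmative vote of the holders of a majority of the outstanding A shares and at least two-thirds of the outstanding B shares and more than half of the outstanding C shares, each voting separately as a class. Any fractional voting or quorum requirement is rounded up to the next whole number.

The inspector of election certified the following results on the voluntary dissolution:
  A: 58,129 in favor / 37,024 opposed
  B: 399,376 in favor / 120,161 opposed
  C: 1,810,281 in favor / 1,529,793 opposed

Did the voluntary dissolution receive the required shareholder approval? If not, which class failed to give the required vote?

Approved — every class gave the required vote.

A: a majority of 116181 is 58091; 58,091 required, 58,129 in favor — approved.
B: 2/3 of 599018 = 399345.33, rounded up to 399346; 399,346 required, 399,376 in favor — approved.
C: a majority of 3618349 is 1809175; 1,809,175 required, 1,810,281 in favor — approved.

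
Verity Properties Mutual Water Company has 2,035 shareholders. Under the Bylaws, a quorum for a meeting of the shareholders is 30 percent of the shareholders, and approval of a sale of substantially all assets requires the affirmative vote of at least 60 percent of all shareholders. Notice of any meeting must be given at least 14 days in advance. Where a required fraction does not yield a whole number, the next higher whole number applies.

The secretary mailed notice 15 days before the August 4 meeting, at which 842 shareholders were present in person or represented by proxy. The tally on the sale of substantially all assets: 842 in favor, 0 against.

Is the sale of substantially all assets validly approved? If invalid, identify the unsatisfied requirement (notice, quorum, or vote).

Invalid — vote requirement not satisfied.

Notice: 15 days given; 14 required. Satisfied.
Quorum: 30% of 2,035 = 610.50, rounded up to 611; 842 present. Satisfied.
Vote: requires three-fifths of all shareholders (2,035); 3/5 of 2035 = 1221, so 1,221 needed; 842 in favor. Not satisfied.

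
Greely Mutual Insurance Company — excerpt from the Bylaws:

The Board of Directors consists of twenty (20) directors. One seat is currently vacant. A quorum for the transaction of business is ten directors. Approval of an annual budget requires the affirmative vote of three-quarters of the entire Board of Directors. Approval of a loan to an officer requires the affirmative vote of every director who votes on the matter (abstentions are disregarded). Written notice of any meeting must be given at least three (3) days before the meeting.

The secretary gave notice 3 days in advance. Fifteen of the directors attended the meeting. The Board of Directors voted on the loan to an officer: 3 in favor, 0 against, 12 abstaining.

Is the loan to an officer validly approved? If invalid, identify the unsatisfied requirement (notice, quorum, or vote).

Notice: 3 days given; 3 required (3 ≥ 3). Satisfied.
Quorum: 15 present; quorum is 10. Satisfied.
Vote: the loan to an officer requires the unanimous vote of the votes cast (15 present − 12 abstaining = 3). Unanimous means all 3, so 3 affirmative votes are needed; 3 voted in favor. Satisfied.

Valid — all requirements satisfied.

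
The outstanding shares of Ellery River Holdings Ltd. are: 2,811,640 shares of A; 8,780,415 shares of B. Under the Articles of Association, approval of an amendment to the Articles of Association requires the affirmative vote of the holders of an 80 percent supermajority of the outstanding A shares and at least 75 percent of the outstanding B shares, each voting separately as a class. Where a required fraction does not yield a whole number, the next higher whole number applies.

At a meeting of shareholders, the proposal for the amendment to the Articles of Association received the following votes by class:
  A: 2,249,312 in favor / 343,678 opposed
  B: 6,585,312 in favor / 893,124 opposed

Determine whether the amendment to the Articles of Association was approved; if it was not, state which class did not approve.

Approved — every class gave the required vote.

A: 4/5 of 2811640 = 2249312; 2,249,312 required, 2,249,312 in favor — approved.
B: 3/4 of 8780415 = 6585311.25, rounded up to 6585312; 6,585,312 required, 6,585,312 in favor — approved.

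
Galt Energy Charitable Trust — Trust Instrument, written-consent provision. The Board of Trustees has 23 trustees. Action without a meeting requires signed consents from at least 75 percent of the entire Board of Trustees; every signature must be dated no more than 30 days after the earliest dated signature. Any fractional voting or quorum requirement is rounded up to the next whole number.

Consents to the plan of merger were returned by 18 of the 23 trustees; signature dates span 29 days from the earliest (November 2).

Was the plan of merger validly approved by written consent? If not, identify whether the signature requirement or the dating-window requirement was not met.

Effective — both the signature and dating-window requirements are satisfied.

Signatures required: at least 75 percent of 23 — 3/4 of 23 = 17.25, rounded up to 18, so 18 needed; 18 signed. Sufficient.
Dating window: the latest signature is 29 days after the earliest; the limit is 30 days. Within the window.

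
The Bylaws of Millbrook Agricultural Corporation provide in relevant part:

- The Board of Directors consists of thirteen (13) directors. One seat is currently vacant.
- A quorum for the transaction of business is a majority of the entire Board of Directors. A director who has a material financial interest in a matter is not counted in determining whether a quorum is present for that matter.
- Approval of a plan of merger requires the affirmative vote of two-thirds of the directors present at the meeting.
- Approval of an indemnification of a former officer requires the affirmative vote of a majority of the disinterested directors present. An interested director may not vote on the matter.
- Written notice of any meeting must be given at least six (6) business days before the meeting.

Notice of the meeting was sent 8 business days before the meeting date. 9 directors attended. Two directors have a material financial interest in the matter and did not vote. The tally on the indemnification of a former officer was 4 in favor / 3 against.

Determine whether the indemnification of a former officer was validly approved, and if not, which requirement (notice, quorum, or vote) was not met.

Notice: 8 business days given; 6 required (8 ≥ 6). Satisfied.
Quorum: 9 present, but the 2 interested directors do not count, leaving 7. Quorum is 7. Satisfied.
Vote: the indemnification of a former officer requires a majority of the disinterested directors present (9 − 2 = 7). A majority of 7 is 4, so 4 affirmative votes are needed; 4 voted in favor. Satisfied.

Valid — all requirements satisfied.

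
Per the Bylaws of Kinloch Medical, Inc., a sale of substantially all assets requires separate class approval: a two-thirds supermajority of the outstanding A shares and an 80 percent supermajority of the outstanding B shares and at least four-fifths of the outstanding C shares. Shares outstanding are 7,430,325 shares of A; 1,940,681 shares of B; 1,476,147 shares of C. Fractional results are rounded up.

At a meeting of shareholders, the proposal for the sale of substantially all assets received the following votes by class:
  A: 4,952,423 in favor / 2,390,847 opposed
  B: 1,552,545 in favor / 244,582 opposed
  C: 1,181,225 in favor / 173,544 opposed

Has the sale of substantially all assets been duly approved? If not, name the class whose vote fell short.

Not approved — the A shares did not give the required vote.

A: 2/3 of 7430325 = 4953550; 4,953,550 required, 4,952,423 in favor — not approved.
B: 4/5 of 1940681 = 1552544.80, rounded up to 1552545; 1,552,545 required, 1,552,545 in favor — approved.
C: 4/5 of 1476147 = 1180917.60, rounded up to 1180918; 1,180,918 required, 1,181,225 in favor — approved.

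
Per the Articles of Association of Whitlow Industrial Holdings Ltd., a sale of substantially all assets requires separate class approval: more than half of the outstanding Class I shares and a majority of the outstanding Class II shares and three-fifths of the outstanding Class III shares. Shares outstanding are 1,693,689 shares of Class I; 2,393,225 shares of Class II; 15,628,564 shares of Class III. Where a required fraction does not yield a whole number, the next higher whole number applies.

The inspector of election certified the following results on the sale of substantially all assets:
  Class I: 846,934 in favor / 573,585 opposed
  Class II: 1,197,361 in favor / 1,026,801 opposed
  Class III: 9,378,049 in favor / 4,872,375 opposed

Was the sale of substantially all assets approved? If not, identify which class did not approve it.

Approved — every class gave the required vote.

Class I: a majority of 1693689 is 846845; 846,845 required, 846,934 in favor — approved.
Class II: a majority of 2393225 is 1196613; 1,196,613 required, 1,197,361 in favor — approved.
Class III: 3/5 of 15628564 = 9377138.40, rounded up to 9377139; 9,377,139 required, 9,378,049 in favor — approved.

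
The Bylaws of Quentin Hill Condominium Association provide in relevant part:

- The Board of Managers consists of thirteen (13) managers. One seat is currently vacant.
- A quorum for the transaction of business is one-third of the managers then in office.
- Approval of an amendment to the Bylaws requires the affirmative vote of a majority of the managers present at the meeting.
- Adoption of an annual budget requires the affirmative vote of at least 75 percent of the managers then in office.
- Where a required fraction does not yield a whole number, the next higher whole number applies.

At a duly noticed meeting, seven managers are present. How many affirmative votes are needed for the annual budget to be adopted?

9

The annual budget requires three-fourths of the managers then in office (12).
3/4 of 12 = 9.
(Only 7 can vote, so the annual budget cannot pass at this meeting, but the required vote is still 9.)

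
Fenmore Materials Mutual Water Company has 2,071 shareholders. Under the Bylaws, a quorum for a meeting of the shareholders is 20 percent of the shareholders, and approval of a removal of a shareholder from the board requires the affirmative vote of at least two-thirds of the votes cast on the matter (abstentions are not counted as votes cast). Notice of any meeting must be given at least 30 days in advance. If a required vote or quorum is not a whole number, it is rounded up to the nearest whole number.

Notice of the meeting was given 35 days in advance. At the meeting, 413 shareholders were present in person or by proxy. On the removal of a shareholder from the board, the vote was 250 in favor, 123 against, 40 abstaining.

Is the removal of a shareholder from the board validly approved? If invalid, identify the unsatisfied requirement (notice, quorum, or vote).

Invalid — quorum requirement not satisfied.

Notice: 35 days given; 30 required. Satisfied.
Quorum: 20% of 2,071 = 414.20, rounded up to 415; 413 present. Not satisfied.
Vote: requires two-thirds of the votes cast (413 − 40 abstaining = 373); 2/3 of 373 = 248.67, rounded up to 249, so 249 needed; 250 in favor. Satisfied.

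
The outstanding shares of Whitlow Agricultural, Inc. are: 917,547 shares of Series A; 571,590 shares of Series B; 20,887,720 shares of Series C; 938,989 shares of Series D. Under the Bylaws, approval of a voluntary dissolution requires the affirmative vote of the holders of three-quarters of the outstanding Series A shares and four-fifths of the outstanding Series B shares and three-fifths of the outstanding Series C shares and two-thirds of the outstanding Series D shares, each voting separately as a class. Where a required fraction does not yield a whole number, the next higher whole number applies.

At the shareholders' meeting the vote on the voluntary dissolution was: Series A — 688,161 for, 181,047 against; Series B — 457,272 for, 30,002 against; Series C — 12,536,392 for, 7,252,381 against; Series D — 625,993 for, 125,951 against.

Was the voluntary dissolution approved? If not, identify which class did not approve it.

Series A: 3/4 of 917547 = 688160.25, rounded up to 688161; 688,161 required, 688,161 in favor — approved.
Series B: 4/5 of 571590 = 457272; 457,272 required, 457,272 in favor — approved.
Series C: 3/5 of 20887720 = 12532632; 12,532,632 required, 12,536,392 in favor — approved.
Series D: 2/3 of 938989 = 625992.67, rounded up to 625993; 625,993 required, 625,993 in favor — approved.

Approved — every class gave the required vote.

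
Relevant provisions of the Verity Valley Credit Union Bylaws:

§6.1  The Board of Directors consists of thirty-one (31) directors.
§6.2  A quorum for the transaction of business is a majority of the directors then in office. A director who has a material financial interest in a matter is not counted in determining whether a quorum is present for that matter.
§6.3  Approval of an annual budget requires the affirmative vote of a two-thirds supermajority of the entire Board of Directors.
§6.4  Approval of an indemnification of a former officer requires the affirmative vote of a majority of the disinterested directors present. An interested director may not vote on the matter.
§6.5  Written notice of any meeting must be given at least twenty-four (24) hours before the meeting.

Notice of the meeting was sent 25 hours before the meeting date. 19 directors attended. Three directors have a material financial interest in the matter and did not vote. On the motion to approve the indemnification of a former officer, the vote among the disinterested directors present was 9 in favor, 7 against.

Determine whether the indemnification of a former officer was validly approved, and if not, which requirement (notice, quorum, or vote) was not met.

Valid — all requirements satisfied.

Notice: 25 hours given; 24 required (25 ≥ 24). Satisfied.
Quorum: 19 present, but the 3 interested directors do not count, leaving 16. Quorum is 16. Satisfied.
Vote: the indemnification of a former officer requires a majority of the disinterested directors present (19 − 3 = 16). A majority of 16 is 9, so 9 affirmative votes are needed; 9 voted in favor. Satisfied.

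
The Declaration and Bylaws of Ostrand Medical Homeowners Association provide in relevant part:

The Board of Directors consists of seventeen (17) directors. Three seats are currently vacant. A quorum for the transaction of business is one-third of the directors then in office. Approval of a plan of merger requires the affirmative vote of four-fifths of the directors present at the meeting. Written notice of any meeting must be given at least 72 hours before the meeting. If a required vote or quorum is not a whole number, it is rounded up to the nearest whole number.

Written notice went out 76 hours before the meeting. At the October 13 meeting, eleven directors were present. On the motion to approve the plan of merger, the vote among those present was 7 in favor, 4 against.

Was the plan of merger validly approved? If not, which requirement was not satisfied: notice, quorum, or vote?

Notice: 76 hours given; 72 required (76 ≥ 72). Satisfied.
Quorum: 11 present; quorum is 5. Satisfied.
Vote: the plan of merger requires four-fifths of the directors present (11). 4/5 of 11 = 8.80, rounded up to 9, so 9 affirmative votes are needed; 7 voted in favor. Not satisfied.

Invalid — vote requirement not satisfied.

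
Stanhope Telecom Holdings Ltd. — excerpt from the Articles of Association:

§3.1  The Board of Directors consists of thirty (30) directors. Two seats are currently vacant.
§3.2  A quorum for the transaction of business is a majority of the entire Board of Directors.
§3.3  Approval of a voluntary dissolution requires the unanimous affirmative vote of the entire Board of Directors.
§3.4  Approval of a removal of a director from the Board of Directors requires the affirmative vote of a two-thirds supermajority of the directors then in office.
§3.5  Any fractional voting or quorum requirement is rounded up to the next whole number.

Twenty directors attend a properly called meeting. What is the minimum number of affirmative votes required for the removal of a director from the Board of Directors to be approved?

The removal of a director from the Board of Directors requires two-thirds of the directors then in office (28).
2/3 of 28 = 18.67, rounded up to 19.

19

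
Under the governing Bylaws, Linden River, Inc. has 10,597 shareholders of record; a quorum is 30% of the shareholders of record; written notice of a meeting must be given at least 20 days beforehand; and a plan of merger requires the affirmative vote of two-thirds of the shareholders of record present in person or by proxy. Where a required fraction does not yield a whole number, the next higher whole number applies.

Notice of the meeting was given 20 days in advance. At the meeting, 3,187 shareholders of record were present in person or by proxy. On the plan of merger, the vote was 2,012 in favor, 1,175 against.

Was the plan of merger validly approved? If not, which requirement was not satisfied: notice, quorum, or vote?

Notice: 20 days given; 20 required. Satisfied.
Quorum: 30% of 10,597 = 3,179.10, rounded up to 3,180; 3,187 present. Satisfied.
Vote: requires two-thirds of those present (3,187); 2/3 of 3187 = 2124.67, rounded up to 2125, so 2,125 needed; 2,012 in favor. Not satisfied.

Invalid — vote requirement not satisfied.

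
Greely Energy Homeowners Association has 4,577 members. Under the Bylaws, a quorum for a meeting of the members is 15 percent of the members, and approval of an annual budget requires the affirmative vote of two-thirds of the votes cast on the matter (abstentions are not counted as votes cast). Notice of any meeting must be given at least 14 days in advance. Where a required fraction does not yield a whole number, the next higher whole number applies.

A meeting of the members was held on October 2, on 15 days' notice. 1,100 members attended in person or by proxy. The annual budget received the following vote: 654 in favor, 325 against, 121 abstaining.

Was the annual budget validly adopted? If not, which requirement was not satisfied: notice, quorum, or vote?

Notice: 15 days given; 14 required. Satisfied.
Quorum: 15% of 4,577 = 686.55, rounded up to 687; 1,100 present. Satisfied.
Vote: requires two-thirds of the votes cast (1,100 − 121 abstaining = 979); 2/3 of 979 = 652.67, rounded up to 653, so 653 needed; 654 in favor. Satisfied.

Valid — all requirements satisfied.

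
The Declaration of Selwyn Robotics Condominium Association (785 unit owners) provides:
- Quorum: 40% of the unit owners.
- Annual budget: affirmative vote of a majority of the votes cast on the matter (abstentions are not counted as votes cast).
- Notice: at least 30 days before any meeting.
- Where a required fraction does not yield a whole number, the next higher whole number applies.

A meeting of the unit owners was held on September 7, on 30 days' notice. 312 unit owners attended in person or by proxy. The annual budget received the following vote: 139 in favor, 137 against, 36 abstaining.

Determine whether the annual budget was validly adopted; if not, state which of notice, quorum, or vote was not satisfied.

Invalid — quorum requirement not satisfied.

Notice: 30 days given; 30 required. Satisfied.
Quorum: 40% of 785 = 314; 312 present. Not satisfied.
Vote: requires a majority of the votes cast (312 − 36 abstaining = 276); a majority of 276 is 139, so 139 needed; 139 in favor. Satisfied.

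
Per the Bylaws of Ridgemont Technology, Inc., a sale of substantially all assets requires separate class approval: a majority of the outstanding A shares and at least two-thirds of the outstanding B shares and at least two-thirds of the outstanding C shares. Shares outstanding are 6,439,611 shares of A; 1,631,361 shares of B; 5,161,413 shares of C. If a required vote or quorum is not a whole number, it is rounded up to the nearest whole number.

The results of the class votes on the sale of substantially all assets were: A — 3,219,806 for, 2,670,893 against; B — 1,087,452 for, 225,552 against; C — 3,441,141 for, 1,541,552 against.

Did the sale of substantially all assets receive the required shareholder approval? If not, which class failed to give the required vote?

Not approved — the B shares did not give the required vote.

A: a majority of 6439611 is 3219806; 3,219,806 required, 3,219,806 in favor — approved.
B: 2/3 of 1631361 = 1087574; 1,087,574 required, 1,087,452 in favor — not approved.
C: 2/3 of 5161413 = 3440942; 3,440,942 required, 3,441,141 in favor — approved.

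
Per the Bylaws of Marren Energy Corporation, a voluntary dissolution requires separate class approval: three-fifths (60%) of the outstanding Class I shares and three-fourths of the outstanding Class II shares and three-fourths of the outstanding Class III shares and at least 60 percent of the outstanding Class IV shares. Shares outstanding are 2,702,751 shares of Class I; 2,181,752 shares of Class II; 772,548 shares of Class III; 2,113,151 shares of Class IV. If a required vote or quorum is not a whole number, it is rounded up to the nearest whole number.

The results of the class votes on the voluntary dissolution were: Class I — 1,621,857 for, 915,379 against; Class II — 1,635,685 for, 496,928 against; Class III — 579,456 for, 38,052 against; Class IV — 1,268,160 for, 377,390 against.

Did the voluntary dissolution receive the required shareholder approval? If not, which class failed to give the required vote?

Not approved — the Class II shares did not give the required vote.

Class I: 3/5 of 2702751 = 1621650.60, rounded up to 1621651; 1,621,651 required, 1,621,857 in favor — approved.
Class II: 3/4 of 2181752 = 1636314; 1,636,314 required, 1,635,685 in favor — not approved.
Class III: 3/4 of 772548 = 579411; 579,411 required, 579,456 in favor — approved.
Class IV: 3/5 of 2113151 = 1267890.60, rounded up to 1267891; 1,267,891 required, 1,268,160 in favor — approved.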